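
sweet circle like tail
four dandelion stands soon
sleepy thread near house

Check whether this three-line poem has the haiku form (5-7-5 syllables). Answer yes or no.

Yes

Line 1: "sweet circle like tail": 1+2+1+1 = 5 ✓
Line 2: "four dandelion stands soon": 1+4+1+1 = 7 ✓
Line 3: "sleepy thread near house": 2+1+1+1 = 5 ✓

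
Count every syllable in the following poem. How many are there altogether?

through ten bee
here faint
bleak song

7

Line 1: through(1) + ten(1) + bee(1) = 3
Line 2: here(1) + faint(1) = 2
Line 3: bleak(1) + song(1) = 2
Total: 3 + 2 + 2 = 7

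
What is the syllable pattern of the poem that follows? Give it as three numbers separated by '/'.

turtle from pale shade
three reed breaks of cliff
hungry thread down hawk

5/5/5

Line 1: turtle (2), from (1), pale (1), shade (1) → 5
Line 2: three (1), reed (1), breaks (1), of (1), cliff (1) → 5
Line 3: hungry (2), thread (1), down (1), hawk (1) → 5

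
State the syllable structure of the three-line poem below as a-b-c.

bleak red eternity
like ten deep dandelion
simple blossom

Line 1: bleak (1), red (1), eternity (4) → 6
Line 2: like (1), ten (1), deep (1), dandelion (4) → 7
Line 3: simple (2), blossom (2) → 4

6-7-4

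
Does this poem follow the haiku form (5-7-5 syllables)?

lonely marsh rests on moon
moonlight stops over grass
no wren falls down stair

Line 1: lonely(2) + marsh(1) + rests(1) + on(1) + moon(1) = 6 (expected 5)
Line 2: moonlight(2) + stops(1) + over(2) + grass(1) = 6 (expected 7)
Line 3: no(1) + wren(1) + falls(1) + down(1) + stair(1) = 5 ✓

No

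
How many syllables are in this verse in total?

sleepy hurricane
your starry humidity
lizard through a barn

17

Line 1: "sleepy hurricane": 2+3 = 5
Line 2: "your starry humidity": 1+2+4 = 7
Line 3: "lizard through a barn": 2+1+1+1 = 5
Total: 5 + 7 + 5 = 17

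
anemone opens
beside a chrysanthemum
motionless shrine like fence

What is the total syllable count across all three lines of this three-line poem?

Line 1: anemone(4) + opens(2) = 6
Line 2: beside(2) + a(1) + chrysanthemum(4) = 7
Line 3: motionless(3) + shrine(1) + like(1) + fence(1) = 6
Total: 6 + 7 + 6 = 19

19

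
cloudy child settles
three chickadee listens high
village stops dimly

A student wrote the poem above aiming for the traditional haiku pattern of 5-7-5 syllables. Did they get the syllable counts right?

Line 1: "cloudy child settles": 2+1+2 = 5 ✓
Line 2: "three chickadee listens high": 1+3+2+1 = 7 ✓
Line 3: "village stops dimly": 2+1+2 = 5 ✓

Yes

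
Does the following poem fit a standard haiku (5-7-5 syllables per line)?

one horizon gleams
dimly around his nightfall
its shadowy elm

Line 1: "one horizon gleams": 1+3+1 = 5 ✓
Line 2: "dimly around his nightfall": 2+2+1+2 = 7 ✓
Line 3: "its shadowy elm": 1+3+1 = 5 ✓

Yes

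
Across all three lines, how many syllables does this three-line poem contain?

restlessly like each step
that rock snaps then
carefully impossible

Line 1: restlessly(3) + like(1) + each(1) + step(1) = 6
Line 2: that(1) + rock(1) + snaps(1) + then(1) = 4
Line 3: carefully(3) + impossible(4) = 7
Total: 6 + 4 + 7 = 17

17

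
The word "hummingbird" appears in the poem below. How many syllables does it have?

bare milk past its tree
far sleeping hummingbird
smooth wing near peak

3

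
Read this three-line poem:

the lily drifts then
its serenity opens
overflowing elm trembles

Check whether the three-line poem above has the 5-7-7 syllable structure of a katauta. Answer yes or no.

Yes

Line 1: the(1) + lily(2) + drifts(1) + then(1) = 5 ✓
Line 2: its(1) + serenity(4) + opens(2) = 7 ✓
Line 3: overflowing(4) + elm(1) + trembles(2) = 7 ✓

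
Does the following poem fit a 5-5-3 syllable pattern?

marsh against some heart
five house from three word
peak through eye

Line 1: marsh(1) + against(2) + some(1) + heart(1) = 5 ✓
Line 2: five(1) + house(1) + from(1) + three(1) + word(1) = 5 ✓
Line 3: peak(1) + through(1) + eye(1) = 3 ✓

Yes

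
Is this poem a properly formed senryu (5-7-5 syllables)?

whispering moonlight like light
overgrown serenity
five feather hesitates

Line 1: whispering(3) + moonlight(2) + like(1) + light(1) = 7 (expected 5)
Line 2: overgrown(3) + serenity(4) = 7 ✓
Line 3: five(1) + feather(2) + hesitates(3) = 6 (expected 5)

No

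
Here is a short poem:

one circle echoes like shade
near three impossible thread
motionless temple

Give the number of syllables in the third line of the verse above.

The third line: "motionless temple": 3+2 = 5

5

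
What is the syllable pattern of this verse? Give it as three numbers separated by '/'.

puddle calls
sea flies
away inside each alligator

Line 1: puddle (2), calls (1) → 3
Line 2: sea (1), flies (1) → 2
Line 3: away (2), inside (2), each (1), alligator (4) → 9

3/2/9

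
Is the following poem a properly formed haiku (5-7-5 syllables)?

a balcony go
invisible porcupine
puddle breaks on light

Line 1: a(1) + balcony(3) + go(1) = 5 ✓
Line 2: invisible(4) + porcupine(3) = 7 ✓
Line 3: puddle(2) + breaks(1) + on(1) + light(1) = 5 ✓

Yes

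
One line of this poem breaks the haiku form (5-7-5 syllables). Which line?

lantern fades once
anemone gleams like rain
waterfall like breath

Line 1

Line 1: lantern(2) + fades(1) + once(1) = 4 (expected 5)
Line 2: anemone(4) + gleams(1) + like(1) + rain(1) = 7 ✓
Line 3: waterfall(3) + like(1) + breath(1) = 5 ✓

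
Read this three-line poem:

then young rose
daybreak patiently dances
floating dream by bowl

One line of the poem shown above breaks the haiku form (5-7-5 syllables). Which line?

Line 1

Line 1: then (1), young (1), rose (1) → 3 (expected 5)
Line 2: daybreak (2), patiently (3), dances (2) → 7 ✓
Line 3: floating (2), dream (1), by (1), bowl (1) → 5 ✓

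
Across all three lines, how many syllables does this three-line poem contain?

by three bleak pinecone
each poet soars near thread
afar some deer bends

Line 1: by(1) + three(1) + bleak(1) + pinecone(2) = 5
Line 2: each(1) + poet(2) + soars(1) + near(1) + thread(1) = 6
Line 3: afar(2) + some(1) + deer(1) + bends(1) = 5
Total: 5 + 6 + 5 = 16

16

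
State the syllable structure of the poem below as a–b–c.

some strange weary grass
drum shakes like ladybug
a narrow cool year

5–6–5

Line 1: some(1) + strange(1) + weary(2) + grass(1) = 5
Line 2: drum(1) + shakes(1) + like(1) + ladybug(3) = 6
Line 3: a(1) + narrow(2) + cool(1) + year(1) = 5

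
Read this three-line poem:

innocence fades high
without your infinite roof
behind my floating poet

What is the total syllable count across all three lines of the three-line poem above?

Line 1: innocence(3) + fades(1) + high(1) = 5
Line 2: without(2) + your(1) + infinite(3) + roof(1) = 7
Line 3: behind(2) + my(1) + floating(2) + poet(2) = 7
Total: 5 + 7 + 7 = 19

19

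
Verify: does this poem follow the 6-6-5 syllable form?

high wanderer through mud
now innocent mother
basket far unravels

Line 1: high (1), wanderer (3), through (1), mud (1) → 6 ✓
Line 2: now (1), innocent (3), mother (2) → 6 ✓
Line 3: basket (2), far (1), unravels (3) → 6 (expected 5)

No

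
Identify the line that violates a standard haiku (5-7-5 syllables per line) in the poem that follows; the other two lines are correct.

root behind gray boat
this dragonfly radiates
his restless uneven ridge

Line 3

Line 1: root(1) + behind(2) + gray(1) + boat(1) = 5 ✓
Line 2: this(1) + dragonfly(3) + radiates(3) = 7 ✓
Line 3: his(1) + restless(2) + uneven(3) + ridge(1) = 7 (expected 5)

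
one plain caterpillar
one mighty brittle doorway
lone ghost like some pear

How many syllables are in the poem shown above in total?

Line 1: one (1), plain (1), caterpillar (4) → 6
Line 2: one (1), mighty (2), brittle (2), doorway (2) → 7
Line 3: lone (1), ghost (1), like (1), some (1), pear (1) → 5
Total: 6 + 7 + 5 = 18

18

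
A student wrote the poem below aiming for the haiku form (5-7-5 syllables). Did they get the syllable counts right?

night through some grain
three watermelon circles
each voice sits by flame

Line 1: night (1), through (1), some (1), grain (1) → 4 (expected 5)
Line 2: three (1), watermelon (4), circles (2) → 7 ✓
Line 3: each (1), voice (1), sits (1), by (1), flame (1) → 5 ✓

No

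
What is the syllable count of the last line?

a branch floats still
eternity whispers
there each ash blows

The last line: there (1), each (1), ash (1), blows (1) → 4

4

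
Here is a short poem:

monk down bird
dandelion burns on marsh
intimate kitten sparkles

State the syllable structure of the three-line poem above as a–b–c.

3–7–7

Line 1: "monk down bird": 1+1+1 = 3
Line 2: "dandelion burns on marsh": 4+1+1+1 = 7
Line 3: "intimate kitten sparkles": 3+2+2 = 7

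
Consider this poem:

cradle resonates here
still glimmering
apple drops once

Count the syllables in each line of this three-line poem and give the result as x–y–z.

6–4–4

Line 1: cradle (2), resonates (3), here (1) → 6
Line 2: still (1), glimmering (3) → 4
Line 3: apple (2), drops (1), once (1) → 4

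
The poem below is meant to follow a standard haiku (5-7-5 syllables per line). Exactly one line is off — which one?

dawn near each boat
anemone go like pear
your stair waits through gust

Line 1: dawn (1), near (1), each (1), boat (1) → 4 (expected 5)
Line 2: anemone (4), go (1), like (1), pear (1) → 7 ✓
Line 3: your (1), stair (1), waits (1), through (1), gust (1) → 5 ✓

Line 1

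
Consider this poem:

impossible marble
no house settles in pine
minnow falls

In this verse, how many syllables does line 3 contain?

3

Line 3: "minnow falls": 2+1 = 3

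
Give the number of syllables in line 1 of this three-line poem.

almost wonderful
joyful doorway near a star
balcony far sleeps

Line 1: "almost wonderful": 2+3 = 5

5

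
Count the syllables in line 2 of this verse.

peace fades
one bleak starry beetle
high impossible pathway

6

Line 2: one(1) + bleak(1) + starry(2) + beetle(2) = 6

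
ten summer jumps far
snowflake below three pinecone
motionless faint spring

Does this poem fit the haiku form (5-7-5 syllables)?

Yes

Line 1: ten (1), summer (2), jumps (1), far (1) → 5 ✓
Line 2: snowflake (2), below (2), three (1), pinecone (2) → 7 ✓
Line 3: motionless (3), faint (1), spring (1) → 5 ✓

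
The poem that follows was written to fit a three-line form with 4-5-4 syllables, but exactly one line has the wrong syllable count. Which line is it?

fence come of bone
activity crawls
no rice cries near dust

Line 1: "fence come of bone": 1+1+1+1 = 4 ✓
Line 2: "activity crawls": 4+1 = 5 ✓
Line 3: "no rice cries near dust": 1+1+1+1+1 = 5 (expected 4)

Line 3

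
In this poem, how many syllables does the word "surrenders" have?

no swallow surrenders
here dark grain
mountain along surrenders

"surrenders" has 3 syllables.

3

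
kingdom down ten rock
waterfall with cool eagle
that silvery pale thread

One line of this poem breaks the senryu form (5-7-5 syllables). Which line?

The third line

Line 1: kingdom (2), down (1), ten (1), rock (1) → 5 ✓
Line 2: waterfall (3), with (1), cool (1), eagle (2) → 7 ✓
Line 3: that (1), silvery (3), pale (1), thread (1) → 6 (expected 5)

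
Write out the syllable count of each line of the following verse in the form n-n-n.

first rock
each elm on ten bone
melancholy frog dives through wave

2-5-8

Line 1: first (1), rock (1) → 2
Line 2: each (1), elm (1), on (1), ten (1), bone (1) → 5
Line 3: melancholy (4), frog (1), dives (1), through (1), wave (1) → 8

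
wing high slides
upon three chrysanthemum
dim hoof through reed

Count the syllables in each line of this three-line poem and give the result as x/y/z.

Line 1: "wing high slides": 1+1+1 = 3
Line 2: "upon three chrysanthemum": 2+1+4 = 7
Line 3: "dim hoof through reed": 1+1+1+1 = 4

3/7/4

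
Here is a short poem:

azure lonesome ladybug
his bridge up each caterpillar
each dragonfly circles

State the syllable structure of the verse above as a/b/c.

Line 1: azure(2) + lonesome(2) + ladybug(3) = 7
Line 2: his(1) + bridge(1) + up(1) + each(1) + caterpillar(4) = 8
Line 3: each(1) + dragonfly(3) + circles(2) = 6

7/8/6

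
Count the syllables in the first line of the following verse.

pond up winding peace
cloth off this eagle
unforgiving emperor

The first line: pond(1) + up(1) + winding(2) + peace(1) = 5

5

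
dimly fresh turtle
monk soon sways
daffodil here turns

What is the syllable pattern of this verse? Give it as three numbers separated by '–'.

5–3–5

Line 1: "dimly fresh turtle": 2+1+2 = 5
Line 2: "monk soon sways": 1+1+1 = 3
Line 3: "daffodil here turns": 3+1+1 = 5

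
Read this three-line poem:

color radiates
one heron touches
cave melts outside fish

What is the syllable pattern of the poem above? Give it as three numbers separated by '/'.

Line 1: "color radiates": 2+3 = 5
Line 2: "one heron touches": 1+2+2 = 5
Line 3: "cave melts outside fish": 1+1+2+1 = 5

5/5/5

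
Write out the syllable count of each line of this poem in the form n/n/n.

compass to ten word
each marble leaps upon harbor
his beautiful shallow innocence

5/8/9

Line 1: compass(2) + to(1) + ten(1) + word(1) = 5
Line 2: each(1) + marble(2) + leaps(1) + upon(2) + harbor(2) = 8
Line 3: his(1) + beautiful(3) + shallow(2) + innocence(3) = 9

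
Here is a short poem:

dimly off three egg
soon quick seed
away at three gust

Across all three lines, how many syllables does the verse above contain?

13

Line 1: "dimly off three egg": 2+1+1+1 = 5
Line 2: "soon quick seed": 1+1+1 = 3
Line 3: "away at three gust": 2+1+1+1 = 5
Total: 5 + 3 + 5 = 13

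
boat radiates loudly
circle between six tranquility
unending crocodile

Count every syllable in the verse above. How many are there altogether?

21

Line 1: boat(1) + radiates(3) + loudly(2) = 6
Line 2: circle(2) + between(2) + six(1) + tranquility(4) = 9
Line 3: unending(3) + crocodile(3) = 6
Total: 6 + 9 + 6 = 21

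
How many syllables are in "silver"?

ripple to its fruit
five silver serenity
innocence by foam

2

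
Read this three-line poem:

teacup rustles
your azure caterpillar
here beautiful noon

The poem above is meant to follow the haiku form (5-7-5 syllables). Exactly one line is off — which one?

Line 1

Line 1: "teacup rustles": 2+2 = 4 (expected 5)
Line 2: "your azure caterpillar": 1+2+4 = 7 ✓
Line 3: "here beautiful noon": 1+3+1 = 5 ✓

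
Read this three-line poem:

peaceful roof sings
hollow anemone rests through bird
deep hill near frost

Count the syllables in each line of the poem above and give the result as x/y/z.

4/9/4

Line 1: "peaceful roof sings": 2+1+1 = 4
Line 2: "hollow anemone rests through bird": 2+4+1+1+1 = 9
Line 3: "deep hill near frost": 1+1+1+1 = 4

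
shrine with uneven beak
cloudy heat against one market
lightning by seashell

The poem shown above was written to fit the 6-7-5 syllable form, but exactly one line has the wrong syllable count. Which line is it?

Line 1: shrine (1), with (1), uneven (3), beak (1) → 6 ✓
Line 2: cloudy (2), heat (1), against (2), one (1), market (2) → 8 (expected 7)
Line 3: lightning (2), by (1), seashell (2) → 5 ✓

The second line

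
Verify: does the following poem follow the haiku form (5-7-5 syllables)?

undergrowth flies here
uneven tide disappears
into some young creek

Yes

Line 1: undergrowth (3), flies (1), here (1) → 5 ✓
Line 2: uneven (3), tide (1), disappears (3) → 7 ✓
Line 3: into (2), some (1), young (1), creek (1) → 5 ✓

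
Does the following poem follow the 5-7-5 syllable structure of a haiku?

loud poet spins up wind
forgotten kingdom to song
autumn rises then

No

Line 1: loud(1) + poet(2) + spins(1) + up(1) + wind(1) = 6 (expected 5)
Line 2: forgotten(3) + kingdom(2) + to(1) + song(1) = 7 ✓
Line 3: autumn(2) + rises(2) + then(1) = 5 ✓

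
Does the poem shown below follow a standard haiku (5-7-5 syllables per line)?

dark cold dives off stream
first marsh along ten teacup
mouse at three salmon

Line 1: "dark cold dives off stream": 1+1+1+1+1 = 5 ✓
Line 2: "first marsh along ten teacup": 1+1+2+1+2 = 7 ✓
Line 3: "mouse at three salmon": 1+1+1+2 = 5 ✓

Yes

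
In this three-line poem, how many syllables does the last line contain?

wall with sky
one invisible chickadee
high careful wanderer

The last line: "high careful wanderer": 1+2+3 = 6

6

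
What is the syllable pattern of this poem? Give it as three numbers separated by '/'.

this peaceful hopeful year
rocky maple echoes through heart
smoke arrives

6/8/3

Line 1: this(1) + peaceful(2) + hopeful(2) + year(1) = 6
Line 2: rocky(2) + maple(2) + echoes(2) + through(1) + heart(1) = 8
Line 3: smoke(1) + arrives(2) = 3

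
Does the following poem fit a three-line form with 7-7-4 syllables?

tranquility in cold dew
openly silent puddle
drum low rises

Line 1: tranquility(4) + in(1) + cold(1) + dew(1) = 7 ✓
Line 2: openly(3) + silent(2) + puddle(2) = 7 ✓
Line 3: drum(1) + low(1) + rises(2) = 4 ✓

Yes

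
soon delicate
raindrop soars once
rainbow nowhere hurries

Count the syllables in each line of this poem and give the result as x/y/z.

4/4/6

Line 1: "soon delicate": 1+3 = 4
Line 2: "raindrop soars once": 2+1+1 = 4
Line 3: "rainbow nowhere hurries": 2+2+2 = 6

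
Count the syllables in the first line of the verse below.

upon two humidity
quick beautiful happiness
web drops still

7

The first line: upon (2), two (1), humidity (4) → 7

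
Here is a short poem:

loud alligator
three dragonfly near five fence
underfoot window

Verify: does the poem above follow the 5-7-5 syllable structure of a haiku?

Yes

Line 1: loud (1), alligator (4) → 5 ✓
Line 2: three (1), dragonfly (3), near (1), five (1), fence (1) → 7 ✓
Line 3: underfoot (3), window (2) → 5 ✓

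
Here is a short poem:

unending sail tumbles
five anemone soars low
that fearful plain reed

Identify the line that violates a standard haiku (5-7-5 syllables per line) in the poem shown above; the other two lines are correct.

The first line

Line 1: unending(3) + sail(1) + tumbles(2) = 6 (expected 5)
Line 2: five(1) + anemone(4) + soars(1) + low(1) = 7 ✓
Line 3: that(1) + fearful(2) + plain(1) + reed(1) = 5 ✓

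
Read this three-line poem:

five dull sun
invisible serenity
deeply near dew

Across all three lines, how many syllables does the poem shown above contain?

Line 1: five (1), dull (1), sun (1) → 3
Line 2: invisible (4), serenity (4) → 8
Line 3: deeply (2), near (1), dew (1) → 4
Total: 3 + 8 + 4 = 15

15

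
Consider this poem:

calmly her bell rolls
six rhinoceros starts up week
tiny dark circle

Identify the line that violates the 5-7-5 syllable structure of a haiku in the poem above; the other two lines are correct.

The second line

Line 1: calmly (2), her (1), bell (1), rolls (1) → 5 ✓
Line 2: six (1), rhinoceros (4), starts (1), up (1), week (1) → 8 (expected 7)
Line 3: tiny (2), dark (1), circle (2) → 5 ✓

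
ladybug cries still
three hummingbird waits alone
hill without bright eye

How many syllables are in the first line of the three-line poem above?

5

The first line: ladybug(3) + cries(1) + still(1) = 5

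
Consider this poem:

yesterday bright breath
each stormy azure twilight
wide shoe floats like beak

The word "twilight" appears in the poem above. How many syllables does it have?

2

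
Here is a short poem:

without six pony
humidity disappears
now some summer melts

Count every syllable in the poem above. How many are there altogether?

17

Line 1: "without six pony": 2+1+2 = 5
Line 2: "humidity disappears": 4+3 = 7
Line 3: "now some summer melts": 1+1+2+1 = 5
Total: 5 + 7 + 5 = 17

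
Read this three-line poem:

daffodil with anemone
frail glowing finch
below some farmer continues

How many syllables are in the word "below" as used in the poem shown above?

2

"below" has 2 syllables.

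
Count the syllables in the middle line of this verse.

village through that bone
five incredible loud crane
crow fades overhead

The middle line: "five incredible loud crane": 1+4+1+1 = 7

7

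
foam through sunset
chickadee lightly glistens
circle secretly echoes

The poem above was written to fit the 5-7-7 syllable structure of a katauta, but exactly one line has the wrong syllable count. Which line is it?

The first line

Line 1: "foam through sunset": 1+1+2 = 4 (expected 5)
Line 2: "chickadee lightly glistens": 3+2+2 = 7 ✓
Line 3: "circle secretly echoes": 2+3+2 = 7 ✓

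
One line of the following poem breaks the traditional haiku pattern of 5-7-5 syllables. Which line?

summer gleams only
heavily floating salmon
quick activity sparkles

Line 1: summer (2), gleams (1), only (2) → 5 ✓
Line 2: heavily (3), floating (2), salmon (2) → 7 ✓
Line 3: quick (1), activity (4), sparkles (2) → 7 (expected 5)

Line 3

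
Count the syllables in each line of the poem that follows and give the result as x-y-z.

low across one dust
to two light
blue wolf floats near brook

Line 1: low(1) + across(2) + one(1) + dust(1) = 5
Line 2: to(1) + two(1) + light(1) = 3
Line 3: blue(1) + wolf(1) + floats(1) + near(1) + brook(1) = 5

5-3-5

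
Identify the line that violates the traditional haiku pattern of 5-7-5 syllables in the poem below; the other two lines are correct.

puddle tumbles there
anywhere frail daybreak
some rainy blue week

Line 2

Line 1: puddle (2), tumbles (2), there (1) → 5 ✓
Line 2: anywhere (3), frail (1), daybreak (2) → 6 (expected 7)
Line 3: some (1), rainy (2), blue (1), week (1) → 5 ✓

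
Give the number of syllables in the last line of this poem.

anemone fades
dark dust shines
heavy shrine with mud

5

The last line: heavy (2), shrine (1), with (1), mud (1) → 5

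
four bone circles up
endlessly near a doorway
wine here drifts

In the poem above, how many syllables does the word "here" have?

1

"here" has 1 syllable.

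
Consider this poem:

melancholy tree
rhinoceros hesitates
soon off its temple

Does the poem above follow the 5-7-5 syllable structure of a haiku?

Line 1: melancholy (4), tree (1) → 5 ✓
Line 2: rhinoceros (4), hesitates (3) → 7 ✓
Line 3: soon (1), off (1), its (1), temple (2) → 5 ✓

Yes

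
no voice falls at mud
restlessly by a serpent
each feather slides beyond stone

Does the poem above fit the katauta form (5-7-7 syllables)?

Line 1: no(1) + voice(1) + falls(1) + at(1) + mud(1) = 5 ✓
Line 2: restlessly(3) + by(1) + a(1) + serpent(2) = 7 ✓
Line 3: each(1) + feather(2) + slides(1) + beyond(2) + stone(1) = 7 ✓

Yes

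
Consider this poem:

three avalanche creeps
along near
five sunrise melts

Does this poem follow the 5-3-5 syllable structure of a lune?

No

Line 1: three(1) + avalanche(3) + creeps(1) = 5 ✓
Line 2: along(2) + near(1) = 3 ✓
Line 3: five(1) + sunrise(2) + melts(1) = 4 (expected 5)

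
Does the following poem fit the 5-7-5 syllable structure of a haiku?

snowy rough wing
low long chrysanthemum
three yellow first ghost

No

Line 1: snowy (2), rough (1), wing (1) → 4 (expected 5)
Line 2: low (1), long (1), chrysanthemum (4) → 6 (expected 7)
Line 3: three (1), yellow (2), first (1), ghost (1) → 5 ✓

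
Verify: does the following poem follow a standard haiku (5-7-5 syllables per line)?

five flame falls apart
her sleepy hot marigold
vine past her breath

No

Line 1: five(1) + flame(1) + falls(1) + apart(2) = 5 ✓
Line 2: her(1) + sleepy(2) + hot(1) + marigold(3) = 7 ✓
Line 3: vine(1) + past(1) + her(1) + breath(1) = 4 (expected 5)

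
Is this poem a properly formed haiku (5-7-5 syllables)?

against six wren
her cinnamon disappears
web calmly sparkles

No

Line 1: against(2) + six(1) + wren(1) = 4 (expected 5)
Line 2: her(1) + cinnamon(3) + disappears(3) = 7 ✓
Line 3: web(1) + calmly(2) + sparkles(2) = 5 ✓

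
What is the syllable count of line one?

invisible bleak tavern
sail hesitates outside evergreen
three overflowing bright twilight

Line one: invisible(4) + bleak(1) + tavern(2) = 7

7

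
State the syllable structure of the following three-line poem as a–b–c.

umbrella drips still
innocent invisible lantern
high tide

5–9–2

Line 1: "umbrella drips still": 3+1+1 = 5
Line 2: "innocent invisible lantern": 3+4+2 = 9
Line 3: "high tide": 1+1 = 2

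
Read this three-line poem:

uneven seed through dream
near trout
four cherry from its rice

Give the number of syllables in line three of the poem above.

6

Line three: "four cherry from its rice": 1+2+1+1+1 = 6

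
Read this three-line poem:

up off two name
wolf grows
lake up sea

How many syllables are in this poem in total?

9

Line 1: up (1), off (1), two (1), name (1) → 4
Line 2: wolf (1), grows (1) → 2
Line 3: lake (1), up (1), sea (1) → 3
Total: 4 + 2 + 3 = 9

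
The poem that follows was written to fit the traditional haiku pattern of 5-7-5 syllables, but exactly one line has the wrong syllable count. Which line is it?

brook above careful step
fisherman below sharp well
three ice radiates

Line 1

Line 1: "brook above careful step": 1+2+2+1 = 6 (expected 5)
Line 2: "fisherman below sharp well": 3+2+1+1 = 7 ✓
Line 3: "three ice radiates": 1+1+3 = 5 ✓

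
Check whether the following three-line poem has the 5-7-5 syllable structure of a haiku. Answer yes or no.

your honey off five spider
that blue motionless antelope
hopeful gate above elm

No

Line 1: your (1), honey (2), off (1), five (1), spider (2) → 7 (expected 5)
Line 2: that (1), blue (1), motionless (3), antelope (3) → 8 (expected 7)
Line 3: hopeful (2), gate (1), above (2), elm (1) → 6 (expected 5)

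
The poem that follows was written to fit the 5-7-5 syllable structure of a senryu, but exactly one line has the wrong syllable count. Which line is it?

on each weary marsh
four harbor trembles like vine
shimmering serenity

Line 1: "on each weary marsh": 1+1+2+1 = 5 ✓
Line 2: "four harbor trembles like vine": 1+2+2+1+1 = 7 ✓
Line 3: "shimmering serenity": 3+4 = 7 (expected 5)

Line 3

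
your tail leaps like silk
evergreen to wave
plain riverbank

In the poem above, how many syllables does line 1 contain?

5

Line 1: "your tail leaps like silk": 1+1+1+1+1 = 5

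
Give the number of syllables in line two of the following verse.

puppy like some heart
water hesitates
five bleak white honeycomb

5

Line two: water (2), hesitates (3) → 5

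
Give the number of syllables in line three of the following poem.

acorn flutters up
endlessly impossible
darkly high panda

5

Line three: darkly (2), high (1), panda (2) → 5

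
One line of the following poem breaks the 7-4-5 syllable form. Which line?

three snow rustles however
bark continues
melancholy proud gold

The third line

Line 1: "three snow rustles however": 1+1+2+3 = 7 ✓
Line 2: "bark continues": 1+3 = 4 ✓
Line 3: "melancholy proud gold": 4+1+1 = 6 (expected 5)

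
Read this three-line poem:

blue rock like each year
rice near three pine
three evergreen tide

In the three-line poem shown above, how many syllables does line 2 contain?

4

Line 2: rice(1) + near(1) + three(1) + pine(1) = 4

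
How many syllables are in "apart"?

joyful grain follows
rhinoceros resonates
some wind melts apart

2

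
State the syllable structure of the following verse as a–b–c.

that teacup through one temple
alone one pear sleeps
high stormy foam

7–5–4

Line 1: "that teacup through one temple": 1+2+1+1+2 = 7
Line 2: "alone one pear sleeps": 2+1+1+1 = 5
Line 3: "high stormy foam": 1+2+1 = 4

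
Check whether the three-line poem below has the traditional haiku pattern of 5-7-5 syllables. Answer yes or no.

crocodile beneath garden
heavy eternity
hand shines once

No

Line 1: crocodile(3) + beneath(2) + garden(2) = 7 (expected 5)
Line 2: heavy(2) + eternity(4) = 6 (expected 7)
Line 3: hand(1) + shines(1) + once(1) = 3 (expected 5)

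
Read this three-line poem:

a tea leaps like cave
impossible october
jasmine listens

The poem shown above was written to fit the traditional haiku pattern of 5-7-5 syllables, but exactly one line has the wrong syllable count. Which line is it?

The third line

Line 1: a(1) + tea(1) + leaps(1) + like(1) + cave(1) = 5 ✓
Line 2: impossible(4) + october(3) = 7 ✓
Line 3: jasmine(2) + listens(2) = 4 (expected 5)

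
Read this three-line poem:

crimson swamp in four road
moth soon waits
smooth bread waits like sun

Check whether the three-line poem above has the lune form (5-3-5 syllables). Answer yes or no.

No

Line 1: crimson(2) + swamp(1) + in(1) + four(1) + road(1) = 6 (expected 5)
Line 2: moth(1) + soon(1) + waits(1) = 3 ✓
Line 3: smooth(1) + bread(1) + waits(1) + like(1) + sun(1) = 5 ✓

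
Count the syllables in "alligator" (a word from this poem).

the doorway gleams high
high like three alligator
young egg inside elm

"alligator" has 4 syllables.

4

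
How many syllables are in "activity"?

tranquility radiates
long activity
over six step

"activity" has 4 syllables.

4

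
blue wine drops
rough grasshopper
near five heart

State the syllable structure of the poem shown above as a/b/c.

Line 1: blue (1), wine (1), drops (1) → 3
Line 2: rough (1), grasshopper (3) → 4
Line 3: near (1), five (1), heart (1) → 3

3/4/3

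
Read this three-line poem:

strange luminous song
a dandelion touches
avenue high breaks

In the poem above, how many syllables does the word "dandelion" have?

"dandelion" has 4 syllables.

4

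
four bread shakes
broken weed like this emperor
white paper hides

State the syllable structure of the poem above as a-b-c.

Line 1: four(1) + bread(1) + shakes(1) = 3
Line 2: broken(2) + weed(1) + like(1) + this(1) + emperor(3) = 8
Line 3: white(1) + paper(2) + hides(1) = 4

3-8-4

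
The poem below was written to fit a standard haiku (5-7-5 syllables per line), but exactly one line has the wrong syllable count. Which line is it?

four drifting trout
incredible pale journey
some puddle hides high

Line 1: four (1), drifting (2), trout (1) → 4 (expected 5)
Line 2: incredible (4), pale (1), journey (2) → 7 ✓
Line 3: some (1), puddle (2), hides (1), high (1) → 5 ✓

Line 1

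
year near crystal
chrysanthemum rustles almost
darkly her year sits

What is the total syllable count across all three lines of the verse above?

Line 1: year(1) + near(1) + crystal(2) = 4
Line 2: chrysanthemum(4) + rustles(2) + almost(2) = 8
Line 3: darkly(2) + her(1) + year(1) + sits(1) = 5
Total: 4 + 8 + 5 = 17

17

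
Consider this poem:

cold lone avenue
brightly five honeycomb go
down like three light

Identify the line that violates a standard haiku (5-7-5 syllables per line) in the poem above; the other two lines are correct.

Line 1: cold(1) + lone(1) + avenue(3) = 5 ✓
Line 2: brightly(2) + five(1) + honeycomb(3) + go(1) = 7 ✓
Line 3: down(1) + like(1) + three(1) + light(1) = 4 (expected 5)

Line 3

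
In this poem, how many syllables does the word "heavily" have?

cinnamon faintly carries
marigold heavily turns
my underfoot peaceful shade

"heavily" has 3 syllables.

3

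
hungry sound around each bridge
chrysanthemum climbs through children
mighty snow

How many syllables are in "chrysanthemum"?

4

"chrysanthemum" has 4 syllables.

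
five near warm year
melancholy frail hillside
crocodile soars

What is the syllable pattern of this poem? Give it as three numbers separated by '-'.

4-7-4

Line 1: "five near warm year": 1+1+1+1 = 4
Line 2: "melancholy frail hillside": 4+1+2 = 7
Line 3: "crocodile soars": 3+1 = 4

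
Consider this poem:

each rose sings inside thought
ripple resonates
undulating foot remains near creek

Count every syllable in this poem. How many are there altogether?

20

Line 1: "each rose sings inside thought": 1+1+1+2+1 = 6
Line 2: "ripple resonates": 2+3 = 5
Line 3: "undulating foot remains near creek": 4+1+2+1+1 = 9
Total: 6 + 5 + 9 = 20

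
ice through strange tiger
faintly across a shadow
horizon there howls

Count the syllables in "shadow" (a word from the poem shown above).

2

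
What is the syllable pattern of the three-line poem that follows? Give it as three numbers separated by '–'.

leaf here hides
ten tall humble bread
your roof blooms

Line 1: leaf(1) + here(1) + hides(1) = 3
Line 2: ten(1) + tall(1) + humble(2) + bread(1) = 5
Line 3: your(1) + roof(1) + blooms(1) = 3

3–5–3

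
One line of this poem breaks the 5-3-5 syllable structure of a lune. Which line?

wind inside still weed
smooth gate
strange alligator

Line 1: wind(1) + inside(2) + still(1) + weed(1) = 5 ✓
Line 2: smooth(1) + gate(1) = 2 (expected 3)
Line 3: strange(1) + alligator(4) = 5 ✓

The second line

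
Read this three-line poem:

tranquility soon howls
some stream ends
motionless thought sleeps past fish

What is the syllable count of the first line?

The first line: tranquility(4) + soon(1) + howls(1) = 6

6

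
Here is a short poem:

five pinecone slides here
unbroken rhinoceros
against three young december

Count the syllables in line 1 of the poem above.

5

Line 1: "five pinecone slides here": 1+2+1+1 = 5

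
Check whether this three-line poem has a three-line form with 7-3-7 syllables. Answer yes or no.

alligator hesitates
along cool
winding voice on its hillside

Yes

Line 1: "alligator hesitates": 4+3 = 7 ✓
Line 2: "along cool": 2+1 = 3 ✓
Line 3: "winding voice on its hillside": 2+1+1+1+2 = 7 ✓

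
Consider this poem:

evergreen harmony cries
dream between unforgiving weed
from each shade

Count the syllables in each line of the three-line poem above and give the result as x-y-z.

7-8-3

Line 1: evergreen(3) + harmony(3) + cries(1) = 7
Line 2: dream(1) + between(2) + unforgiving(4) + weed(1) = 8
Line 3: from(1) + each(1) + shade(1) = 3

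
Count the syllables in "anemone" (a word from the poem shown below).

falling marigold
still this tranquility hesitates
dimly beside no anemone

4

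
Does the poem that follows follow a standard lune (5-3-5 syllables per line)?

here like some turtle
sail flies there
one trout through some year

Yes

Line 1: here(1) + like(1) + some(1) + turtle(2) = 5 ✓
Line 2: sail(1) + flies(1) + there(1) = 3 ✓
Line 3: one(1) + trout(1) + through(1) + some(1) + year(1) = 5 ✓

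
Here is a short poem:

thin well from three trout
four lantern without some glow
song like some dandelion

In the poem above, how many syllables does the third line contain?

The third line: "song like some dandelion": 1+1+1+4 = 7

7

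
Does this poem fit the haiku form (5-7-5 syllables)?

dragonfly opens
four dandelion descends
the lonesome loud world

Line 1: "dragonfly opens": 3+2 = 5 ✓
Line 2: "four dandelion descends": 1+4+2 = 7 ✓
Line 3: "the lonesome loud world": 1+2+1+1 = 5 ✓

Yes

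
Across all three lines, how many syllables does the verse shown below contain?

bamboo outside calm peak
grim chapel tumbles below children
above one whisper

20

Line 1: bamboo(2) + outside(2) + calm(1) + peak(1) = 6
Line 2: grim(1) + chapel(2) + tumbles(2) + below(2) + children(2) = 9
Line 3: above(2) + one(1) + whisper(2) = 5
Total: 6 + 9 + 5 = 20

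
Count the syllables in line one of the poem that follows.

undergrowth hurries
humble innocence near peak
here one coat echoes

5

Line one: "undergrowth hurries": 3+2 = 5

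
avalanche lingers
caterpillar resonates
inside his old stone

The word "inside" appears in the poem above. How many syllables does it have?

2

"inside" has 2 syllables.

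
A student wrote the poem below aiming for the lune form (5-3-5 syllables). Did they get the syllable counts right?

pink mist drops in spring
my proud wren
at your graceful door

Line 1: pink (1), mist (1), drops (1), in (1), spring (1) → 5 ✓
Line 2: my (1), proud (1), wren (1) → 3 ✓
Line 3: at (1), your (1), graceful (2), door (1) → 5 ✓

Yes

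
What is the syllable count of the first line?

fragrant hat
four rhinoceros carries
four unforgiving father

3

The first line: "fragrant hat": 2+1 = 3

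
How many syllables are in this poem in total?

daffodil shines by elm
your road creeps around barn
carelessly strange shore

Line 1: daffodil (3), shines (1), by (1), elm (1) → 6
Line 2: your (1), road (1), creeps (1), around (2), barn (1) → 6
Line 3: carelessly (3), strange (1), shore (1) → 5
Total: 6 + 6 + 5 = 17

17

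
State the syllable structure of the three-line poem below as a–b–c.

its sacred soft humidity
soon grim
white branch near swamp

Line 1: its(1) + sacred(2) + soft(1) + humidity(4) = 8
Line 2: soon(1) + grim(1) = 2
Line 3: white(1) + branch(1) + near(1) + swamp(1) = 4

8–2–4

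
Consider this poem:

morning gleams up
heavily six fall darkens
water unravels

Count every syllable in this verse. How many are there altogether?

16

Line 1: "morning gleams up": 2+1+1 = 4
Line 2: "heavily six fall darkens": 3+1+1+2 = 7
Line 3: "water unravels": 2+3 = 5
Total: 4 + 7 + 5 = 16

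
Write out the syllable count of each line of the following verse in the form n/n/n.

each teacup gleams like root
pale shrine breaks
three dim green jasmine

Line 1: each(1) + teacup(2) + gleams(1) + like(1) + root(1) = 6
Line 2: pale(1) + shrine(1) + breaks(1) = 3
Line 3: three(1) + dim(1) + green(1) + jasmine(2) = 5

6/3/5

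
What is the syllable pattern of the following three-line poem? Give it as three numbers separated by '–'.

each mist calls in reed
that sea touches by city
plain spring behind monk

Line 1: "each mist calls in reed": 1+1+1+1+1 = 5
Line 2: "that sea touches by city": 1+1+2+1+2 = 7
Line 3: "plain spring behind monk": 1+1+2+1 = 5

5–7–5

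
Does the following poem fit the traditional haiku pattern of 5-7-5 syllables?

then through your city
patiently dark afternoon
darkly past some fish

Line 1: then(1) + through(1) + your(1) + city(2) = 5 ✓
Line 2: patiently(3) + dark(1) + afternoon(3) = 7 ✓
Line 3: darkly(2) + past(1) + some(1) + fish(1) = 5 ✓

Yes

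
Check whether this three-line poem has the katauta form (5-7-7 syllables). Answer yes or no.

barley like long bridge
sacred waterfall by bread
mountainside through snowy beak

Line 1: barley (2), like (1), long (1), bridge (1) → 5 ✓
Line 2: sacred (2), waterfall (3), by (1), bread (1) → 7 ✓
Line 3: mountainside (3), through (1), snowy (2), beak (1) → 7 ✓

Yes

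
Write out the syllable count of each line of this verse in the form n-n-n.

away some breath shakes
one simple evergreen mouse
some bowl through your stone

5-7-5

Line 1: "away some breath shakes": 2+1+1+1 = 5
Line 2: "one simple evergreen mouse": 1+2+3+1 = 7
Line 3: "some bowl through your stone": 1+1+1+1+1 = 5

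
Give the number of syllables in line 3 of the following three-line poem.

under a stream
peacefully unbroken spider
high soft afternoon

Line 3: high(1) + soft(1) + afternoon(3) = 5

5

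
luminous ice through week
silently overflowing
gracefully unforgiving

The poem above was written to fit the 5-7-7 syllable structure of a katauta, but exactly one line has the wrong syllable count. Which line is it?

Line 1: "luminous ice through week": 3+1+1+1 = 6 (expected 5)
Line 2: "silently overflowing": 3+4 = 7 ✓
Line 3: "gracefully unforgiving": 3+4 = 7 ✓

Line 1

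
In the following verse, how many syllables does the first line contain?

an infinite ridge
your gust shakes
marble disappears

The first line: an (1), infinite (3), ridge (1) → 5

5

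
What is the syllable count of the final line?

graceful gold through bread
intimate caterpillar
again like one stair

5

The final line: "again like one stair": 2+1+1+1 = 5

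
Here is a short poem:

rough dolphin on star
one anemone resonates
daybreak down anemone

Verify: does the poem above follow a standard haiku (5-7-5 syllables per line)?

No

Line 1: rough(1) + dolphin(2) + on(1) + star(1) = 5 ✓
Line 2: one(1) + anemone(4) + resonates(3) = 8 (expected 7)
Line 3: daybreak(2) + down(1) + anemone(4) = 7 (expected 5)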